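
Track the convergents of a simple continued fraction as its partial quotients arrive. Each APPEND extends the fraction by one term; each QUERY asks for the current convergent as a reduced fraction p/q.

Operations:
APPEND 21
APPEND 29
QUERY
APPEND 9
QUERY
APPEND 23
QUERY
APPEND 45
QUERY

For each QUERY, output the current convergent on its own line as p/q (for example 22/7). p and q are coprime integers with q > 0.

APPEND 21: p_0 = 21·1 + 0 = 21, q_0 = 21·0 + 1 = 1 → 21/1
APPEND 29: p_1 = 29·21 + 1 = 610, q_1 = 29·1 + 0 = 29 → 610/29
APPEND 9: p_2 = 9·610 + 21 = 5511, q_2 = 9·29 + 1 = 262 → 5511/262
APPEND 23: p_3 = 23·5511 + 610 = 127363, q_3 = 23·262 + 29 = 6055 → 127363/6055
APPEND 45: p_4 = 45·127363 + 5511 = 5736846, q_4 = 45·6055 + 262 = 272737 → 5736846/272737

610/29
5511/262
127363/6055
5736846/272737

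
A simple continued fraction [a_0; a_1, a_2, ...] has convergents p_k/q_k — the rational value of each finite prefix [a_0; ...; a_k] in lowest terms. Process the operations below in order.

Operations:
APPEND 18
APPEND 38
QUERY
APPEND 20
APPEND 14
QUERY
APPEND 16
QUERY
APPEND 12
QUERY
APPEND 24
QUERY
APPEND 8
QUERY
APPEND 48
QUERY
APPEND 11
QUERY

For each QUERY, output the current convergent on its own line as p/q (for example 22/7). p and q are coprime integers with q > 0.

685/38
192737/10692
3097510/171833
37362857/2072688
899806078/49916345
7235811481/401403448
348218757166/19317281849
3837642140307/212891503787

APPEND 18: p_0 = 18·1 + 0 = 18, q_0 = 18·0 + 1 = 1 → 18/1
APPEND 38: p_1 = 38·18 + 1 = 685, q_1 = 38·1 + 0 = 38 → 685/38
APPEND 20: p_2 = 20·685 + 18 = 13718, q_2 = 20·38 + 1 = 761 → 13718/761
APPEND 14: p_3 = 14·13718 + 685 = 192737, q_3 = 14·761 + 38 = 10692 → 192737/10692
APPEND 16: p_4 = 16·192737 + 13718 = 3097510, q_4 = 16·10692 + 761 = 171833 → 3097510/171833
APPEND 12: p_5 = 12·3097510 + 192737 = 37362857, q_5 = 12·171833 + 10692 = 2072688 → 37362857/2072688
APPEND 24: p_6 = 24·37362857 + 3097510 = 899806078, q_6 = 24·2072688 + 171833 = 49916345 → 899806078/49916345
APPEND 8: p_7 = 8·899806078 + 37362857 = 7235811481, q_7 = 8·49916345 + 2072688 = 401403448 → 7235811481/401403448
APPEND 48: p_8 = 48·7235811481 + 899806078 = 348218757166, q_8 = 48·401403448 + 49916345 = 19317281849 → 348218757166/19317281849
APPEND 11: p_9 = 11·348218757166 + 7235811481 = 3837642140307, q_9 = 11·19317281849 + 401403448 = 212891503787 → 3837642140307/212891503787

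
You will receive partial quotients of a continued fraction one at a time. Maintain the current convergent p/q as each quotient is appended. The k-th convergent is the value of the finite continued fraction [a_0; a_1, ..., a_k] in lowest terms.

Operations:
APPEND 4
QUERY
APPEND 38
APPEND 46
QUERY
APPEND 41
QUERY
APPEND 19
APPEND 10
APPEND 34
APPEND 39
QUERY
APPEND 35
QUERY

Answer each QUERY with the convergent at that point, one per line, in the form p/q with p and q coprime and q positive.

4/1
7042/1749
288875/71747
73525169228/18261221347
2575264767177/639610631765

APPEND 4: p_0 = 4·1 + 0 = 4, q_0 = 4·0 + 1 = 1 → 4/1
APPEND 38: p_1 = 38·4 + 1 = 153, q_1 = 38·1 + 0 = 38 → 153/38
APPEND 46: p_2 = 46·153 + 4 = 7042, q_2 = 46·38 + 1 = 1749 → 7042/1749
APPEND 41: p_3 = 41·7042 + 153 = 288875, q_3 = 41·1749 + 38 = 71747 → 288875/71747
APPEND 19: p_4 = 19·288875 + 7042 = 5495667, q_4 = 19·71747 + 1749 = 1364942 → 5495667/1364942
APPEND 10: p_5 = 10·5495667 + 288875 = 55245545, q_5 = 10·1364942 + 71747 = 13721167 → 55245545/13721167
APPEND 34: p_6 = 34·55245545 + 5495667 = 1883844197, q_6 = 34·13721167 + 1364942 = 467884620 → 1883844197/467884620
APPEND 39: p_7 = 39·1883844197 + 55245545 = 73525169228, q_7 = 39·467884620 + 13721167 = 18261221347 → 73525169228/18261221347
APPEND 35: p_8 = 35·73525169228 + 1883844197 = 2575264767177, q_8 = 35·18261221347 + 467884620 = 639610631765 → 2575264767177/639610631765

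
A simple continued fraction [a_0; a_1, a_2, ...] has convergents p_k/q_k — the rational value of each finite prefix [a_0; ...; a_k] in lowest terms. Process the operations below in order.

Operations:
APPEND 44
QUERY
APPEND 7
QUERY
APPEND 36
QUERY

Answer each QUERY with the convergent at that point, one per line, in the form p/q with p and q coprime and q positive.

APPEND 44: p_0 = 44·1 + 0 = 44, q_0 = 44·0 + 1 = 1 → 44/1
APPEND 7: p_1 = 7·44 + 1 = 309, q_1 = 7·1 + 0 = 7 → 309/7
APPEND 36: p_2 = 36·309 + 44 = 11168, q_2 = 36·7 + 1 = 253 → 11168/253

44/1
309/7
11168/253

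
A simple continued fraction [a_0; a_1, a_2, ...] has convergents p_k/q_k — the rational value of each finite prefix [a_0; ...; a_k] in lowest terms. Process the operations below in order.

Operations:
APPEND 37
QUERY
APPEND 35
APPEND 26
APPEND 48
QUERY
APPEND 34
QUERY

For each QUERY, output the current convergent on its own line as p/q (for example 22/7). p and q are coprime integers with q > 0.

APPEND 37: p_0 = 37·1 + 0 = 37, q_0 = 37·0 + 1 = 1 → 37/1
APPEND 35: p_1 = 35·37 + 1 = 1296, q_1 = 35·1 + 0 = 35 → 1296/35
APPEND 26: p_2 = 26·1296 + 37 = 33733, q_2 = 26·35 + 1 = 911 → 33733/911
APPEND 48: p_3 = 48·33733 + 1296 = 1620480, q_3 = 48·911 + 35 = 43763 → 1620480/43763
APPEND 34: p_4 = 34·1620480 + 33733 = 55130053, q_4 = 34·43763 + 911 = 1488853 → 55130053/1488853

37/1
1620480/43763
55130053/1488853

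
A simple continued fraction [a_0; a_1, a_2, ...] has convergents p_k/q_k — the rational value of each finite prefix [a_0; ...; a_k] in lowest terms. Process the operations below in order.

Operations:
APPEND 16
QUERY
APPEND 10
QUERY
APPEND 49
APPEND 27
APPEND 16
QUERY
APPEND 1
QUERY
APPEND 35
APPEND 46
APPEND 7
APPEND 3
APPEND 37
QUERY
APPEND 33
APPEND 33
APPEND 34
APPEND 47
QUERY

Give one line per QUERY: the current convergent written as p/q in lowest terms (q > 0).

APPEND 16: p_0 = 16·1 + 0 = 16, q_0 = 16·0 + 1 = 1 → 16/1
APPEND 10: p_1 = 10·16 + 1 = 161, q_1 = 10·1 + 0 = 10 → 161/10
APPEND 49: p_2 = 49·161 + 16 = 7905, q_2 = 49·10 + 1 = 491 → 7905/491
APPEND 27: p_3 = 27·7905 + 161 = 213596, q_3 = 27·491 + 10 = 13267 → 213596/13267
APPEND 16: p_4 = 16·213596 + 7905 = 3425441, q_4 = 16·13267 + 491 = 212763 → 3425441/212763
APPEND 1: p_5 = 1·3425441 + 213596 = 3639037, q_5 = 1·212763 + 13267 = 226030 → 3639037/226030
APPEND 35: p_6 = 35·3639037 + 3425441 = 130791736, q_6 = 35·226030 + 212763 = 8123813 → 130791736/8123813
APPEND 46: p_7 = 46·130791736 + 3639037 = 6020058893, q_7 = 46·8123813 + 226030 = 373921428 → 6020058893/373921428
APPEND 7: p_8 = 7·6020058893 + 130791736 = 42271203987, q_8 = 7·373921428 + 8123813 = 2625573809 → 42271203987/2625573809
APPEND 3: p_9 = 3·42271203987 + 6020058893 = 132833670854, q_9 = 3·2625573809 + 373921428 = 8250642855 → 132833670854/8250642855
APPEND 37: p_10 = 37·132833670854 + 42271203987 = 4957117025585, q_10 = 37·8250642855 + 2625573809 = 307899359444 → 4957117025585/307899359444
APPEND 33: p_11 = 33·4957117025585 + 132833670854 = 163717695515159, q_11 = 33·307899359444 + 8250642855 = 10168929504507 → 163717695515159/10168929504507
APPEND 33: p_12 = 33·163717695515159 + 4957117025585 = 5407641069025832, q_12 = 33·10168929504507 + 307899359444 = 335882573008175 → 5407641069025832/335882573008175
APPEND 34: p_13 = 34·5407641069025832 + 163717695515159 = 184023514042393447, q_13 = 34·335882573008175 + 10168929504507 = 11430176411782457 → 184023514042393447/11430176411782457
APPEND 47: p_14 = 47·184023514042393447 + 5407641069025832 = 8654512801061517841, q_14 = 47·11430176411782457 + 335882573008175 = 537554173926783654 → 8654512801061517841/537554173926783654

16/1
161/10
3425441/212763
3639037/226030
4957117025585/307899359444
8654512801061517841/537554173926783654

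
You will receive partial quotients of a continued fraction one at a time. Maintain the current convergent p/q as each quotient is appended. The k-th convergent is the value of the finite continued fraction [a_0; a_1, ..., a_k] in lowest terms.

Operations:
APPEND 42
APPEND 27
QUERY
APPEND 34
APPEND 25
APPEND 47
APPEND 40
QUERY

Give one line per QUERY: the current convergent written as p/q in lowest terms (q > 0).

APPEND 42: p_0 = 42·1 + 0 = 42, q_0 = 42·0 + 1 = 1 → 42/1
APPEND 27: p_1 = 27·42 + 1 = 1135, q_1 = 27·1 + 0 = 27 → 1135/27
APPEND 34: p_2 = 34·1135 + 42 = 38632, q_2 = 34·27 + 1 = 919 → 38632/919
APPEND 25: p_3 = 25·38632 + 1135 = 966935, q_3 = 25·919 + 27 = 23002 → 966935/23002
APPEND 47: p_4 = 47·966935 + 38632 = 45484577, q_4 = 47·23002 + 919 = 1082013 → 45484577/1082013
APPEND 40: p_5 = 40·45484577 + 966935 = 1820350015, q_5 = 40·1082013 + 23002 = 43303522 → 1820350015/43303522

1135/27
1820350015/43303522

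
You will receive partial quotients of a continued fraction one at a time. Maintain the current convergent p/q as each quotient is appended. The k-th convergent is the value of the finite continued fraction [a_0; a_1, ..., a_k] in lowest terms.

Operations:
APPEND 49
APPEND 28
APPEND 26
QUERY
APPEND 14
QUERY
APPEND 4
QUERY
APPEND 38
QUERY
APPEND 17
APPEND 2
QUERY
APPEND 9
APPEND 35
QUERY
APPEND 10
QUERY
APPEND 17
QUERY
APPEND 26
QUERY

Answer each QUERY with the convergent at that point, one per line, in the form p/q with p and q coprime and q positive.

APPEND 49: p_0 = 49·1 + 0 = 49, q_0 = 49·0 + 1 = 1 → 49/1
APPEND 28: p_1 = 28·49 + 1 = 1373, q_1 = 28·1 + 0 = 28 → 1373/28
APPEND 26: p_2 = 26·1373 + 49 = 35747, q_2 = 26·28 + 1 = 729 → 35747/729
APPEND 14: p_3 = 14·35747 + 1373 = 501831, q_3 = 14·729 + 28 = 10234 → 501831/10234
APPEND 4: p_4 = 4·501831 + 35747 = 2043071, q_4 = 4·10234 + 729 = 41665 → 2043071/41665
APPEND 38: p_5 = 38·2043071 + 501831 = 78138529, q_5 = 38·41665 + 10234 = 1593504 → 78138529/1593504
APPEND 17: p_6 = 17·78138529 + 2043071 = 1330398064, q_6 = 17·1593504 + 41665 = 27131233 → 1330398064/27131233
APPEND 2: p_7 = 2·1330398064 + 78138529 = 2738934657, q_7 = 2·27131233 + 1593504 = 55855970 → 2738934657/55855970
APPEND 9: p_8 = 9·2738934657 + 1330398064 = 25980809977, q_8 = 9·55855970 + 27131233 = 529834963 → 25980809977/529834963
APPEND 35: p_9 = 35·25980809977 + 2738934657 = 912067283852, q_9 = 35·529834963 + 55855970 = 18600079675 → 912067283852/18600079675
APPEND 10: p_10 = 10·912067283852 + 25980809977 = 9146653648497, q_10 = 10·18600079675 + 529834963 = 186530631713 → 9146653648497/186530631713
APPEND 17: p_11 = 17·9146653648497 + 912067283852 = 156405179308301, q_11 = 17·186530631713 + 18600079675 = 3189620818796 → 156405179308301/3189620818796
APPEND 26: p_12 = 26·156405179308301 + 9146653648497 = 4075681315664323, q_12 = 26·3189620818796 + 186530631713 = 83116671920409 → 4075681315664323/83116671920409

35747/729
501831/10234
2043071/41665
78138529/1593504
2738934657/55855970
912067283852/18600079675
9146653648497/186530631713
156405179308301/3189620818796
4075681315664323/83116671920409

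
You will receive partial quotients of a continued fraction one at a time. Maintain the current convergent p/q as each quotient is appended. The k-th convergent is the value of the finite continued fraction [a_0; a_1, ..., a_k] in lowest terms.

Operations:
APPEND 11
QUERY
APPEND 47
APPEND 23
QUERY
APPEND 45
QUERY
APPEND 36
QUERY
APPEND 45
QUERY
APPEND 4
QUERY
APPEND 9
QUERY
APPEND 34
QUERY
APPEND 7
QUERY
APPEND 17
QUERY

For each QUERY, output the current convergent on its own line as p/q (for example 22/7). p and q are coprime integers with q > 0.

APPEND 11: p_0 = 11·1 + 0 = 11, q_0 = 11·0 + 1 = 1 → 11/1
APPEND 47: p_1 = 47·11 + 1 = 518, q_1 = 47·1 + 0 = 47 → 518/47
APPEND 23: p_2 = 23·518 + 11 = 11925, q_2 = 23·47 + 1 = 1082 → 11925/1082
APPEND 45: p_3 = 45·11925 + 518 = 537143, q_3 = 45·1082 + 47 = 48737 → 537143/48737
APPEND 36: p_4 = 36·537143 + 11925 = 19349073, q_4 = 36·48737 + 1082 = 1755614 → 19349073/1755614
APPEND 45: p_5 = 45·19349073 + 537143 = 871245428, q_5 = 45·1755614 + 48737 = 79051367 → 871245428/79051367
APPEND 4: p_6 = 4·871245428 + 19349073 = 3504330785, q_6 = 4·79051367 + 1755614 = 317961082 → 3504330785/317961082
APPEND 9: p_7 = 9·3504330785 + 871245428 = 32410222493, q_7 = 9·317961082 + 79051367 = 2940701105 → 32410222493/2940701105
APPEND 34: p_8 = 34·32410222493 + 3504330785 = 1105451895547, q_8 = 34·2940701105 + 317961082 = 100301798652 → 1105451895547/100301798652
APPEND 7: p_9 = 7·1105451895547 + 32410222493 = 7770573491322, q_9 = 7·100301798652 + 2940701105 = 705053291669 → 7770573491322/705053291669
APPEND 17: p_10 = 17·7770573491322 + 1105451895547 = 133205201248021, q_10 = 17·705053291669 + 100301798652 = 12086207757025 → 133205201248021/12086207757025

11/1
11925/1082
537143/48737
19349073/1755614
871245428/79051367
3504330785/317961082
32410222493/2940701105
1105451895547/100301798652
7770573491322/705053291669
133205201248021/12086207757025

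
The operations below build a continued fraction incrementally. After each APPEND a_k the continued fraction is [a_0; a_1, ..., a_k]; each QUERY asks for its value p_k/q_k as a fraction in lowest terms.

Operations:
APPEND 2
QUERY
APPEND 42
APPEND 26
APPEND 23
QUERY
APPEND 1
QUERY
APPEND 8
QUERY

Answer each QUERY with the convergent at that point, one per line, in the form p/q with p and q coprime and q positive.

APPEND 2: p_0 = 2·1 + 0 = 2, q_0 = 2·0 + 1 = 1 → 2/1
APPEND 42: p_1 = 42·2 + 1 = 85, q_1 = 42·1 + 0 = 42 → 85/42
APPEND 26: p_2 = 26·85 + 2 = 2212, q_2 = 26·42 + 1 = 1093 → 2212/1093
APPEND 23: p_3 = 23·2212 + 85 = 50961, q_3 = 23·1093 + 42 = 25181 → 50961/25181
APPEND 1: p_4 = 1·50961 + 2212 = 53173, q_4 = 1·25181 + 1093 = 26274 → 53173/26274
APPEND 8: p_5 = 8·53173 + 50961 = 476345, q_5 = 8·26274 + 25181 = 235373 → 476345/235373

2/1
50961/25181
53173/26274
476345/235373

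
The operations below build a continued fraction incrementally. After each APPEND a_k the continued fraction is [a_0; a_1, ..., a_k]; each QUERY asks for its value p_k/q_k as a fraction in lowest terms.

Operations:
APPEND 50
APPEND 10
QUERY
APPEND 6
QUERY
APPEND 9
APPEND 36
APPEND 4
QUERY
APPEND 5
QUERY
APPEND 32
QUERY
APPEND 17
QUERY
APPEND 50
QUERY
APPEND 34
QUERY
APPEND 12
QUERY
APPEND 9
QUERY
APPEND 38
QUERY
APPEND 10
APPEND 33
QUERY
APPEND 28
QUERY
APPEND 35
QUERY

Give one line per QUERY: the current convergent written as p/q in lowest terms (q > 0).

501/10
3056/61
4072949/81299
21375981/426680
688104341/13735059
11719149778/233922683
586645593241/11709869209
19957669319972/398369475789
240078677432905/4792143578677
2180665766216117/43527661683882
83105377793645351/1658843287566193
27579842019981743042/550513541019977989
773068811003191474803/15431011109096729504
27084988227131683361147/540635902359405510629

APPEND 50: p_0 = 50·1 + 0 = 50, q_0 = 50·0 + 1 = 1 → 50/1
APPEND 10: p_1 = 10·50 + 1 = 501, q_1 = 10·1 + 0 = 10 → 501/10
APPEND 6: p_2 = 6·501 + 50 = 3056, q_2 = 6·10 + 1 = 61 → 3056/61
APPEND 9: p_3 = 9·3056 + 501 = 28005, q_3 = 9·61 + 10 = 559 → 28005/559
APPEND 36: p_4 = 36·28005 + 3056 = 1011236, q_4 = 36·559 + 61 = 20185 → 1011236/20185
APPEND 4: p_5 = 4·1011236 + 28005 = 4072949, q_5 = 4·20185 + 559 = 81299 → 4072949/81299
APPEND 5: p_6 = 5·4072949 + 1011236 = 21375981, q_6 = 5·81299 + 20185 = 426680 → 21375981/426680
APPEND 32: p_7 = 32·21375981 + 4072949 = 688104341, q_7 = 32·426680 + 81299 = 13735059 → 688104341/13735059
APPEND 17: p_8 = 17·688104341 + 21375981 = 11719149778, q_8 = 17·13735059 + 426680 = 233922683 → 11719149778/233922683
APPEND 50: p_9 = 50·11719149778 + 688104341 = 586645593241, q_9 = 50·233922683 + 13735059 = 11709869209 → 586645593241/11709869209
APPEND 34: p_10 = 34·586645593241 + 11719149778 = 19957669319972, q_10 = 34·11709869209 + 233922683 = 398369475789 → 19957669319972/398369475789
APPEND 12: p_11 = 12·19957669319972 + 586645593241 = 240078677432905, q_11 = 12·398369475789 + 11709869209 = 4792143578677 → 240078677432905/4792143578677
APPEND 9: p_12 = 9·240078677432905 + 19957669319972 = 2180665766216117, q_12 = 9·4792143578677 + 398369475789 = 43527661683882 → 2180665766216117/43527661683882
APPEND 38: p_13 = 38·2180665766216117 + 240078677432905 = 83105377793645351, q_13 = 38·43527661683882 + 4792143578677 = 1658843287566193 → 83105377793645351/1658843287566193
APPEND 10: p_14 = 10·83105377793645351 + 2180665766216117 = 833234443702669627, q_14 = 10·1658843287566193 + 43527661683882 = 16631960537345812 → 833234443702669627/16631960537345812
APPEND 33: p_15 = 33·833234443702669627 + 83105377793645351 = 27579842019981743042, q_15 = 33·16631960537345812 + 1658843287566193 = 550513541019977989 → 27579842019981743042/550513541019977989
APPEND 28: p_16 = 28·27579842019981743042 + 833234443702669627 = 773068811003191474803, q_16 = 28·550513541019977989 + 16631960537345812 = 15431011109096729504 → 773068811003191474803/15431011109096729504
APPEND 35: p_17 = 35·773068811003191474803 + 27579842019981743042 = 27084988227131683361147, q_17 = 35·15431011109096729504 + 550513541019977989 = 540635902359405510629 → 27084988227131683361147/540635902359405510629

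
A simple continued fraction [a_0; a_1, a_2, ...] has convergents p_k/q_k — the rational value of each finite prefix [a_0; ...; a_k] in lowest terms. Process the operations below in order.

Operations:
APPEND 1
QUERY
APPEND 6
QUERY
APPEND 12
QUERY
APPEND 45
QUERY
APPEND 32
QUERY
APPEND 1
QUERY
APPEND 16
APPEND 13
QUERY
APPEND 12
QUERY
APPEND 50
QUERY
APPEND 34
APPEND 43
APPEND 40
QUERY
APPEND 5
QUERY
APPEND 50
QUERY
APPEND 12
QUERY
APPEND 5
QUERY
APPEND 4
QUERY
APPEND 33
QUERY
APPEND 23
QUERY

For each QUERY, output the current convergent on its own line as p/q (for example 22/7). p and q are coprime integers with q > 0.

APPEND 1: p_0 = 1·1 + 0 = 1, q_0 = 1·0 + 1 = 1 → 1/1
APPEND 6: p_1 = 6·1 + 1 = 7, q_1 = 6·1 + 0 = 6 → 7/6
APPEND 12: p_2 = 12·7 + 1 = 85, q_2 = 12·6 + 1 = 73 → 85/73
APPEND 45: p_3 = 45·85 + 7 = 3832, q_3 = 45·73 + 6 = 3291 → 3832/3291
APPEND 32: p_4 = 32·3832 + 85 = 122709, q_4 = 32·3291 + 73 = 105385 → 122709/105385
APPEND 1: p_5 = 1·122709 + 3832 = 126541, q_5 = 1·105385 + 3291 = 108676 → 126541/108676
APPEND 16: p_6 = 16·126541 + 122709 = 2147365, q_6 = 16·108676 + 105385 = 1844201 → 2147365/1844201
APPEND 13: p_7 = 13·2147365 + 126541 = 28042286, q_7 = 13·1844201 + 108676 = 24083289 → 28042286/24083289
APPEND 12: p_8 = 12·28042286 + 2147365 = 338654797, q_8 = 12·24083289 + 1844201 = 290843669 → 338654797/290843669
APPEND 50: p_9 = 50·338654797 + 28042286 = 16960782136, q_9 = 50·290843669 + 24083289 = 14566266739 → 16960782136/14566266739
APPEND 34: p_10 = 34·16960782136 + 338654797 = 577005247421, q_10 = 34·14566266739 + 290843669 = 495543912795 → 577005247421/495543912795
APPEND 43: p_11 = 43·577005247421 + 16960782136 = 24828186421239, q_11 = 43·495543912795 + 14566266739 = 21322954516924 → 24828186421239/21322954516924
APPEND 40: p_12 = 40·24828186421239 + 577005247421 = 993704462096981, q_12 = 40·21322954516924 + 495543912795 = 853413724589755 → 993704462096981/853413724589755
APPEND 5: p_13 = 5·993704462096981 + 24828186421239 = 4993350496906144, q_13 = 5·853413724589755 + 21322954516924 = 4288391577465699 → 4993350496906144/4288391577465699
APPEND 50: p_14 = 50·4993350496906144 + 993704462096981 = 250661229307404181, q_14 = 50·4288391577465699 + 853413724589755 = 215272992597874705 → 250661229307404181/215272992597874705
APPEND 12: p_15 = 12·250661229307404181 + 4993350496906144 = 3012928102185756316, q_15 = 12·215272992597874705 + 4288391577465699 = 2587564302751962159 → 3012928102185756316/2587564302751962159
APPEND 5: p_16 = 5·3012928102185756316 + 250661229307404181 = 15315301740236185761, q_16 = 5·2587564302751962159 + 215272992597874705 = 13153094506357685500 → 15315301740236185761/13153094506357685500
APPEND 4: p_17 = 4·15315301740236185761 + 3012928102185756316 = 64274135063130499360, q_17 = 4·13153094506357685500 + 2587564302751962159 = 55199942328182704159 → 64274135063130499360/55199942328182704159
APPEND 33: p_18 = 33·64274135063130499360 + 15315301740236185761 = 2136361758823542664641, q_18 = 33·55199942328182704159 + 13153094506357685500 = 1834751191336386922747 → 2136361758823542664641/1834751191336386922747
APPEND 23: p_19 = 23·2136361758823542664641 + 64274135063130499360 = 49200594588004611786103, q_19 = 23·1834751191336386922747 + 55199942328182704159 = 42254477343065081927340 → 49200594588004611786103/42254477343065081927340

1/1
7/6
85/73
3832/3291
122709/105385
126541/108676
28042286/24083289
338654797/290843669
16960782136/14566266739
993704462096981/853413724589755
4993350496906144/4288391577465699
250661229307404181/215272992597874705
3012928102185756316/2587564302751962159
15315301740236185761/13153094506357685500
64274135063130499360/55199942328182704159
2136361758823542664641/1834751191336386922747
49200594588004611786103/42254477343065081927340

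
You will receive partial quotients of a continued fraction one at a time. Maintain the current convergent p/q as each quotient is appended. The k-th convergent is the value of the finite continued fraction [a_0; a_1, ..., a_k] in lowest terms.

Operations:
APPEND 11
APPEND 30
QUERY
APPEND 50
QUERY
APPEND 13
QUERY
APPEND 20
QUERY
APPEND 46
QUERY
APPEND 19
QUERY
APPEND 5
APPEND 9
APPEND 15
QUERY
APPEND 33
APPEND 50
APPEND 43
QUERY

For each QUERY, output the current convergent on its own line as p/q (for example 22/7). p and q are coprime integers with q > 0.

331/30
16561/1501
215624/19543
4329041/392361
199351510/18068149
3792007731/343687192
2662557178405/241319866704
189489849396227146/17174341106714427

APPEND 11: p_0 = 11·1 + 0 = 11, q_0 = 11·0 + 1 = 1 → 11/1
APPEND 30: p_1 = 30·11 + 1 = 331, q_1 = 30·1 + 0 = 30 → 331/30
APPEND 50: p_2 = 50·331 + 11 = 16561, q_2 = 50·30 + 1 = 1501 → 16561/1501
APPEND 13: p_3 = 13·16561 + 331 = 215624, q_3 = 13·1501 + 30 = 19543 → 215624/19543
APPEND 20: p_4 = 20·215624 + 16561 = 4329041, q_4 = 20·19543 + 1501 = 392361 → 4329041/392361
APPEND 46: p_5 = 46·4329041 + 215624 = 199351510, q_5 = 46·392361 + 19543 = 18068149 → 199351510/18068149
APPEND 19: p_6 = 19·199351510 + 4329041 = 3792007731, q_6 = 19·18068149 + 392361 = 343687192 → 3792007731/343687192
APPEND 5: p_7 = 5·3792007731 + 199351510 = 19159390165, q_7 = 5·343687192 + 18068149 = 1736504109 → 19159390165/1736504109
APPEND 9: p_8 = 9·19159390165 + 3792007731 = 176226519216, q_8 = 9·1736504109 + 343687192 = 15972224173 → 176226519216/15972224173
APPEND 15: p_9 = 15·176226519216 + 19159390165 = 2662557178405, q_9 = 15·15972224173 + 1736504109 = 241319866704 → 2662557178405/241319866704
APPEND 33: p_10 = 33·2662557178405 + 176226519216 = 88040613406581, q_10 = 33·241319866704 + 15972224173 = 7979527825405 → 88040613406581/7979527825405
APPEND 50: p_11 = 50·88040613406581 + 2662557178405 = 4404693227507455, q_11 = 50·7979527825405 + 241319866704 = 399217711136954 → 4404693227507455/399217711136954
APPEND 43: p_12 = 43·4404693227507455 + 88040613406581 = 189489849396227146, q_12 = 43·399217711136954 + 7979527825405 = 17174341106714427 → 189489849396227146/17174341106714427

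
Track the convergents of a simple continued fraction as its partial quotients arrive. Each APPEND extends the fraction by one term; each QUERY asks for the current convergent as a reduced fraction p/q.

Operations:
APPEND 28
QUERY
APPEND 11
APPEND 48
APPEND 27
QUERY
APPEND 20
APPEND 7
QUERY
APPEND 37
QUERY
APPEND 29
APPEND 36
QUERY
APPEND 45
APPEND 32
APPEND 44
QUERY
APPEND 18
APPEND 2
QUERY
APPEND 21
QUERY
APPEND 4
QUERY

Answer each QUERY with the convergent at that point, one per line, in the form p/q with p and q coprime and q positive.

28/1
401529/14294
56719609/2019157
2106670973/74995218
2203513072709/78442692462
139896861550870175/4980177618616349
5182538315669124677/184492783048831053
111354625356110745468/3964104746740559465
450601039740112106549/16040911770011068913

APPEND 28: p_0 = 28·1 + 0 = 28, q_0 = 28·0 + 1 = 1 → 28/1
APPEND 11: p_1 = 11·28 + 1 = 309, q_1 = 11·1 + 0 = 11 → 309/11
APPEND 48: p_2 = 48·309 + 28 = 14860, q_2 = 48·11 + 1 = 529 → 14860/529
APPEND 27: p_3 = 27·14860 + 309 = 401529, q_3 = 27·529 + 11 = 14294 → 401529/14294
APPEND 20: p_4 = 20·401529 + 14860 = 8045440, q_4 = 20·14294 + 529 = 286409 → 8045440/286409
APPEND 7: p_5 = 7·8045440 + 401529 = 56719609, q_5 = 7·286409 + 14294 = 2019157 → 56719609/2019157
APPEND 37: p_6 = 37·56719609 + 8045440 = 2106670973, q_6 = 37·2019157 + 286409 = 74995218 → 2106670973/74995218
APPEND 29: p_7 = 29·2106670973 + 56719609 = 61150177826, q_7 = 29·74995218 + 2019157 = 2176880479 → 61150177826/2176880479
APPEND 36: p_8 = 36·61150177826 + 2106670973 = 2203513072709, q_8 = 36·2176880479 + 74995218 = 78442692462 → 2203513072709/78442692462
APPEND 45: p_9 = 45·2203513072709 + 61150177826 = 99219238449731, q_9 = 45·78442692462 + 2176880479 = 3532098041269 → 99219238449731/3532098041269
APPEND 32: p_10 = 32·99219238449731 + 2203513072709 = 3177219143464101, q_10 = 32·3532098041269 + 78442692462 = 113105580013070 → 3177219143464101/113105580013070
APPEND 44: p_11 = 44·3177219143464101 + 99219238449731 = 139896861550870175, q_11 = 44·113105580013070 + 3532098041269 = 4980177618616349 → 139896861550870175/4980177618616349
APPEND 18: p_12 = 18·139896861550870175 + 3177219143464101 = 2521320727059127251, q_12 = 18·4980177618616349 + 113105580013070 = 89756302715107352 → 2521320727059127251/89756302715107352
APPEND 2: p_13 = 2·2521320727059127251 + 139896861550870175 = 5182538315669124677, q_13 = 2·89756302715107352 + 4980177618616349 = 184492783048831053 → 5182538315669124677/184492783048831053
APPEND 21: p_14 = 21·5182538315669124677 + 2521320727059127251 = 111354625356110745468, q_14 = 21·184492783048831053 + 89756302715107352 = 3964104746740559465 → 111354625356110745468/3964104746740559465
APPEND 4: p_15 = 4·111354625356110745468 + 5182538315669124677 = 450601039740112106549, q_15 = 4·3964104746740559465 + 184492783048831053 = 16040911770011068913 → 450601039740112106549/16040911770011068913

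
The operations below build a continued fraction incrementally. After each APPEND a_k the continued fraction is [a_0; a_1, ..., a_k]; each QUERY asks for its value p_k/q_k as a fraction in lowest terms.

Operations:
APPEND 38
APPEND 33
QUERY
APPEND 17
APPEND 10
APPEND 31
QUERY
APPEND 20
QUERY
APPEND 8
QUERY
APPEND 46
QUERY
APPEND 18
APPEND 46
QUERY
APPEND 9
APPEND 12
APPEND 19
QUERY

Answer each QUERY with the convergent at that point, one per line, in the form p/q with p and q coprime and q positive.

1255/33
6685908/175805
133933145/3521753
1078151068/28349829
49728882273/1307613887
41274838353445/1085316004457
86056893124489478/2262853765823615

APPEND 38: p_0 = 38·1 + 0 = 38, q_0 = 38·0 + 1 = 1 → 38/1
APPEND 33: p_1 = 33·38 + 1 = 1255, q_1 = 33·1 + 0 = 33 → 1255/33
APPEND 17: p_2 = 17·1255 + 38 = 21373, q_2 = 17·33 + 1 = 562 → 21373/562
APPEND 10: p_3 = 10·21373 + 1255 = 214985, q_3 = 10·562 + 33 = 5653 → 214985/5653
APPEND 31: p_4 = 31·214985 + 21373 = 6685908, q_4 = 31·5653 + 562 = 175805 → 6685908/175805
APPEND 20: p_5 = 20·6685908 + 214985 = 133933145, q_5 = 20·175805 + 5653 = 3521753 → 133933145/3521753
APPEND 8: p_6 = 8·133933145 + 6685908 = 1078151068, q_6 = 8·3521753 + 175805 = 28349829 → 1078151068/28349829
APPEND 46: p_7 = 46·1078151068 + 133933145 = 49728882273, q_7 = 46·28349829 + 3521753 = 1307613887 → 49728882273/1307613887
APPEND 18: p_8 = 18·49728882273 + 1078151068 = 896198031982, q_8 = 18·1307613887 + 28349829 = 23565399795 → 896198031982/23565399795
APPEND 46: p_9 = 46·896198031982 + 49728882273 = 41274838353445, q_9 = 46·23565399795 + 1307613887 = 1085316004457 → 41274838353445/1085316004457
APPEND 9: p_10 = 9·41274838353445 + 896198031982 = 372369743212987, q_10 = 9·1085316004457 + 23565399795 = 9791409439908 → 372369743212987/9791409439908
APPEND 12: p_11 = 12·372369743212987 + 41274838353445 = 4509711756909289, q_11 = 12·9791409439908 + 1085316004457 = 118582229283353 → 4509711756909289/118582229283353
APPEND 19: p_12 = 19·4509711756909289 + 372369743212987 = 86056893124489478, q_12 = 19·118582229283353 + 9791409439908 = 2262853765823615 → 86056893124489478/2262853765823615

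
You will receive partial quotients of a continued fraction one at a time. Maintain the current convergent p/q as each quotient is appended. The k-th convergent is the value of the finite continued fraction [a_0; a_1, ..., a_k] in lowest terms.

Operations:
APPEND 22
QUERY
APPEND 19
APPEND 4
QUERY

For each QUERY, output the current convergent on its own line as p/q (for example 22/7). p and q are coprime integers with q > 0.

22/1
1698/77

APPEND 22: p_0 = 22·1 + 0 = 22, q_0 = 22·0 + 1 = 1 → 22/1
APPEND 19: p_1 = 19·22 + 1 = 419, q_1 = 19·1 + 0 = 19 → 419/19
APPEND 4: p_2 = 4·419 + 22 = 1698, q_2 = 4·19 + 1 = 77 → 1698/77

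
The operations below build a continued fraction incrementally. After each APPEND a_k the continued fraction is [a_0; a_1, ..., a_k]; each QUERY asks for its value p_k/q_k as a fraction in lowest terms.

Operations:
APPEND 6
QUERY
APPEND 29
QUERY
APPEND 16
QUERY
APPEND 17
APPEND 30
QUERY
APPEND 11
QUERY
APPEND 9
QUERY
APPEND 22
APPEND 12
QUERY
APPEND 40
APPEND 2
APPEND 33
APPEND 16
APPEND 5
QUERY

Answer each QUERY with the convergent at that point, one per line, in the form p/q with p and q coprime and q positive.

6/1
175/29
2806/465
1439116/238485
15878153/2631269
144342493/23919906
38441298481/6370350318
8480511103455561/1405359047156081

APPEND 6: p_0 = 6·1 + 0 = 6, q_0 = 6·0 + 1 = 1 → 6/1
APPEND 29: p_1 = 29·6 + 1 = 175, q_1 = 29·1 + 0 = 29 → 175/29
APPEND 16: p_2 = 16·175 + 6 = 2806, q_2 = 16·29 + 1 = 465 → 2806/465
APPEND 17: p_3 = 17·2806 + 175 = 47877, q_3 = 17·465 + 29 = 7934 → 47877/7934
APPEND 30: p_4 = 30·47877 + 2806 = 1439116, q_4 = 30·7934 + 465 = 238485 → 1439116/238485
APPEND 11: p_5 = 11·1439116 + 47877 = 15878153, q_5 = 11·238485 + 7934 = 2631269 → 15878153/2631269
APPEND 9: p_6 = 9·15878153 + 1439116 = 144342493, q_6 = 9·2631269 + 238485 = 23919906 → 144342493/23919906
APPEND 22: p_7 = 22·144342493 + 15878153 = 3191412999, q_7 = 22·23919906 + 2631269 = 528869201 → 3191412999/528869201
APPEND 12: p_8 = 12·3191412999 + 144342493 = 38441298481, q_8 = 12·528869201 + 23919906 = 6370350318 → 38441298481/6370350318
APPEND 40: p_9 = 40·38441298481 + 3191412999 = 1540843352239, q_9 = 40·6370350318 + 528869201 = 255342881921 → 1540843352239/255342881921
APPEND 2: p_10 = 2·1540843352239 + 38441298481 = 3120128002959, q_10 = 2·255342881921 + 6370350318 = 517056114160 → 3120128002959/517056114160
APPEND 33: p_11 = 33·3120128002959 + 1540843352239 = 104505067449886, q_11 = 33·517056114160 + 255342881921 = 17318194649201 → 104505067449886/17318194649201
APPEND 16: p_12 = 16·104505067449886 + 3120128002959 = 1675201207201135, q_12 = 16·17318194649201 + 517056114160 = 277608170501376 → 1675201207201135/277608170501376
APPEND 5: p_13 = 5·1675201207201135 + 104505067449886 = 8480511103455561, q_13 = 5·277608170501376 + 17318194649201 = 1405359047156081 → 8480511103455561/1405359047156081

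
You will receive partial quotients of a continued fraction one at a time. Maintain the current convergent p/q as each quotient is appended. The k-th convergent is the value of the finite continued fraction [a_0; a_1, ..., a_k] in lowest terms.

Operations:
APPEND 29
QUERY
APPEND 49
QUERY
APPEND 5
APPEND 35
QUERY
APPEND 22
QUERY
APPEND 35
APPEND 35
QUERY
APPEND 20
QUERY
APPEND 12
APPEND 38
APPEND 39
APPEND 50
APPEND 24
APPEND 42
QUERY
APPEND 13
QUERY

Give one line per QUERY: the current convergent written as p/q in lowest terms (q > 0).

29/1
1422/49
251287/8659
5535453/190744
6795260423/234155209
136099200602/4689788879
123132552405821716360/4242976243515286509
1603652005552338739971/55259614370687826409

APPEND 29: p_0 = 29·1 + 0 = 29, q_0 = 29·0 + 1 = 1 → 29/1
APPEND 49: p_1 = 49·29 + 1 = 1422, q_1 = 49·1 + 0 = 49 → 1422/49
APPEND 5: p_2 = 5·1422 + 29 = 7139, q_2 = 5·49 + 1 = 246 → 7139/246
APPEND 35: p_3 = 35·7139 + 1422 = 251287, q_3 = 35·246 + 49 = 8659 → 251287/8659
APPEND 22: p_4 = 22·251287 + 7139 = 5535453, q_4 = 22·8659 + 246 = 190744 → 5535453/190744
APPEND 35: p_5 = 35·5535453 + 251287 = 193992142, q_5 = 35·190744 + 8659 = 6684699 → 193992142/6684699
APPEND 35: p_6 = 35·193992142 + 5535453 = 6795260423, q_6 = 35·6684699 + 190744 = 234155209 → 6795260423/234155209
APPEND 20: p_7 = 20·6795260423 + 193992142 = 136099200602, q_7 = 20·234155209 + 6684699 = 4689788879 → 136099200602/4689788879
APPEND 12: p_8 = 12·136099200602 + 6795260423 = 1639985667647, q_8 = 12·4689788879 + 234155209 = 56511621757 → 1639985667647/56511621757
APPEND 38: p_9 = 38·1639985667647 + 136099200602 = 62455554571188, q_9 = 38·56511621757 + 4689788879 = 2152131415645 → 62455554571188/2152131415645
APPEND 39: p_10 = 39·62455554571188 + 1639985667647 = 2437406613943979, q_10 = 39·2152131415645 + 56511621757 = 83989636831912 → 2437406613943979/83989636831912
APPEND 50: p_11 = 50·2437406613943979 + 62455554571188 = 121932786251770138, q_11 = 50·83989636831912 + 2152131415645 = 4201633973011245 → 121932786251770138/4201633973011245
APPEND 24: p_12 = 24·121932786251770138 + 2437406613943979 = 2928824276656427291, q_12 = 24·4201633973011245 + 83989636831912 = 100923204989101792 → 2928824276656427291/100923204989101792
APPEND 42: p_13 = 42·2928824276656427291 + 121932786251770138 = 123132552405821716360, q_13 = 42·100923204989101792 + 4201633973011245 = 4242976243515286509 → 123132552405821716360/4242976243515286509
APPEND 13: p_14 = 13·123132552405821716360 + 2928824276656427291 = 1603652005552338739971, q_14 = 13·4242976243515286509 + 100923204989101792 = 55259614370687826409 → 1603652005552338739971/55259614370687826409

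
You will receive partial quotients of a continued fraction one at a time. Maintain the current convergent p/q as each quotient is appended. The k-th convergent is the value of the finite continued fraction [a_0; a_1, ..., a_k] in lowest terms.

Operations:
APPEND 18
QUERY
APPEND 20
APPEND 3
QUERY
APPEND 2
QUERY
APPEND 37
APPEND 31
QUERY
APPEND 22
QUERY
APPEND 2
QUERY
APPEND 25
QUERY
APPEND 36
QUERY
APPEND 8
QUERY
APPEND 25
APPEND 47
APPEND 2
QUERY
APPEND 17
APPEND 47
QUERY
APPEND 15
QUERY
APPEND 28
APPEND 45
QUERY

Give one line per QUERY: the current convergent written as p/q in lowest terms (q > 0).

APPEND 18: p_0 = 18·1 + 0 = 18, q_0 = 18·0 + 1 = 1 → 18/1
APPEND 20: p_1 = 20·18 + 1 = 361, q_1 = 20·1 + 0 = 20 → 361/20
APPEND 3: p_2 = 3·361 + 18 = 1101, q_2 = 3·20 + 1 = 61 → 1101/61
APPEND 2: p_3 = 2·1101 + 361 = 2563, q_3 = 2·61 + 20 = 142 → 2563/142
APPEND 37: p_4 = 37·2563 + 1101 = 95932, q_4 = 37·142 + 61 = 5315 → 95932/5315
APPEND 31: p_5 = 31·95932 + 2563 = 2976455, q_5 = 31·5315 + 142 = 164907 → 2976455/164907
APPEND 22: p_6 = 22·2976455 + 95932 = 65577942, q_6 = 22·164907 + 5315 = 3633269 → 65577942/3633269
APPEND 2: p_7 = 2·65577942 + 2976455 = 134132339, q_7 = 2·3633269 + 164907 = 7431445 → 134132339/7431445
APPEND 25: p_8 = 25·134132339 + 65577942 = 3418886417, q_8 = 25·7431445 + 3633269 = 189419394 → 3418886417/189419394
APPEND 36: p_9 = 36·3418886417 + 134132339 = 123214043351, q_9 = 36·189419394 + 7431445 = 6826529629 → 123214043351/6826529629
APPEND 8: p_10 = 8·123214043351 + 3418886417 = 989131233225, q_10 = 8·6826529629 + 189419394 = 54801656426 → 989131233225/54801656426
APPEND 25: p_11 = 25·989131233225 + 123214043351 = 24851494873976, q_11 = 25·54801656426 + 6826529629 = 1376867940279 → 24851494873976/1376867940279
APPEND 47: p_12 = 47·24851494873976 + 989131233225 = 1169009390310097, q_12 = 47·1376867940279 + 54801656426 = 64767594849539 → 1169009390310097/64767594849539
APPEND 2: p_13 = 2·1169009390310097 + 24851494873976 = 2362870275494170, q_13 = 2·64767594849539 + 1376867940279 = 130912057639357 → 2362870275494170/130912057639357
APPEND 17: p_14 = 17·2362870275494170 + 1169009390310097 = 41337804073710987, q_14 = 17·130912057639357 + 64767594849539 = 2290272574718608 → 41337804073710987/2290272574718608
APPEND 47: p_15 = 47·41337804073710987 + 2362870275494170 = 1945239661739910559, q_15 = 47·2290272574718608 + 130912057639357 = 107773723069413933 → 1945239661739910559/107773723069413933
APPEND 15: p_16 = 15·1945239661739910559 + 41337804073710987 = 29219932730172369372, q_16 = 15·107773723069413933 + 2290272574718608 = 1618896118615927603 → 29219932730172369372/1618896118615927603
APPEND 28: p_17 = 28·29219932730172369372 + 1945239661739910559 = 820103356106566252975, q_17 = 28·1618896118615927603 + 107773723069413933 = 45436865044315386817 → 820103356106566252975/45436865044315386817
APPEND 45: p_18 = 45·820103356106566252975 + 29219932730172369372 = 36933870957525653753247, q_18 = 45·45436865044315386817 + 1618896118615927603 = 2046277823112808334368 → 36933870957525653753247/2046277823112808334368

18/1
1101/61
2563/142
2976455/164907
65577942/3633269
134132339/7431445
3418886417/189419394
123214043351/6826529629
989131233225/54801656426
2362870275494170/130912057639357
1945239661739910559/107773723069413933
29219932730172369372/1618896118615927603
36933870957525653753247/2046277823112808334368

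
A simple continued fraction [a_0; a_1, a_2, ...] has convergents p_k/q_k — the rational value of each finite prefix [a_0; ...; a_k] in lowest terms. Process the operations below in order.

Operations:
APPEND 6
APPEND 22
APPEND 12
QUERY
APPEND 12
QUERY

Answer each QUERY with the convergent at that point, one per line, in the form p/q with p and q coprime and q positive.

1602/265
19357/3202

APPEND 6: p_0 = 6·1 + 0 = 6, q_0 = 6·0 + 1 = 1 → 6/1
APPEND 22: p_1 = 22·6 + 1 = 133, q_1 = 22·1 + 0 = 22 → 133/22
APPEND 12: p_2 = 12·133 + 6 = 1602, q_2 = 12·22 + 1 = 265 → 1602/265
APPEND 12: p_3 = 12·1602 + 133 = 19357, q_3 = 12·265 + 22 = 3202 → 19357/3202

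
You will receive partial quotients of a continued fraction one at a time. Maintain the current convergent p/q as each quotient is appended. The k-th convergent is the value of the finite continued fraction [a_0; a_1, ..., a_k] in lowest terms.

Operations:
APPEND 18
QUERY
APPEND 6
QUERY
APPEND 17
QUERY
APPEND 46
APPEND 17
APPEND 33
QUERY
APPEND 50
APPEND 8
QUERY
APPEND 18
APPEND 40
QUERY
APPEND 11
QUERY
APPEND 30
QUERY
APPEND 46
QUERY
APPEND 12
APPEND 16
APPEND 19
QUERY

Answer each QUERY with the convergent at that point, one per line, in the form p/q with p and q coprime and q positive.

18/1
109/6
1871/103
48492093/2669527
19457064061/1071126335
14125586047821/777624371575
155734099750625/8573281918456
4686148578566571/257976081925255
215718568713812891/11875473050480186
795057889614580430144/43768548057703807069

APPEND 18: p_0 = 18·1 + 0 = 18, q_0 = 18·0 + 1 = 1 → 18/1
APPEND 6: p_1 = 6·18 + 1 = 109, q_1 = 6·1 + 0 = 6 → 109/6
APPEND 17: p_2 = 17·109 + 18 = 1871, q_2 = 17·6 + 1 = 103 → 1871/103
APPEND 46: p_3 = 46·1871 + 109 = 86175, q_3 = 46·103 + 6 = 4744 → 86175/4744
APPEND 17: p_4 = 17·86175 + 1871 = 1466846, q_4 = 17·4744 + 103 = 80751 → 1466846/80751
APPEND 33: p_5 = 33·1466846 + 86175 = 48492093, q_5 = 33·80751 + 4744 = 2669527 → 48492093/2669527
APPEND 50: p_6 = 50·48492093 + 1466846 = 2426071496, q_6 = 50·2669527 + 80751 = 133557101 → 2426071496/133557101
APPEND 8: p_7 = 8·2426071496 + 48492093 = 19457064061, q_7 = 8·133557101 + 2669527 = 1071126335 → 19457064061/1071126335
APPEND 18: p_8 = 18·19457064061 + 2426071496 = 352653224594, q_8 = 18·1071126335 + 133557101 = 19413831131 → 352653224594/19413831131
APPEND 40: p_9 = 40·352653224594 + 19457064061 = 14125586047821, q_9 = 40·19413831131 + 1071126335 = 777624371575 → 14125586047821/777624371575
APPEND 11: p_10 = 11·14125586047821 + 352653224594 = 155734099750625, q_10 = 11·777624371575 + 19413831131 = 8573281918456 → 155734099750625/8573281918456
APPEND 30: p_11 = 30·155734099750625 + 14125586047821 = 4686148578566571, q_11 = 30·8573281918456 + 777624371575 = 257976081925255 → 4686148578566571/257976081925255
APPEND 46: p_12 = 46·4686148578566571 + 155734099750625 = 215718568713812891, q_12 = 46·257976081925255 + 8573281918456 = 11875473050480186 → 215718568713812891/11875473050480186
APPEND 12: p_13 = 12·215718568713812891 + 4686148578566571 = 2593308973144321263, q_13 = 12·11875473050480186 + 257976081925255 = 142763652687687487 → 2593308973144321263/142763652687687487
APPEND 16: p_14 = 16·2593308973144321263 + 215718568713812891 = 41708662139022953099, q_14 = 16·142763652687687487 + 11875473050480186 = 2296093916053479978 → 41708662139022953099/2296093916053479978
APPEND 19: p_15 = 19·41708662139022953099 + 2593308973144321263 = 795057889614580430144, q_15 = 19·2296093916053479978 + 142763652687687487 = 43768548057703807069 → 795057889614580430144/43768548057703807069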